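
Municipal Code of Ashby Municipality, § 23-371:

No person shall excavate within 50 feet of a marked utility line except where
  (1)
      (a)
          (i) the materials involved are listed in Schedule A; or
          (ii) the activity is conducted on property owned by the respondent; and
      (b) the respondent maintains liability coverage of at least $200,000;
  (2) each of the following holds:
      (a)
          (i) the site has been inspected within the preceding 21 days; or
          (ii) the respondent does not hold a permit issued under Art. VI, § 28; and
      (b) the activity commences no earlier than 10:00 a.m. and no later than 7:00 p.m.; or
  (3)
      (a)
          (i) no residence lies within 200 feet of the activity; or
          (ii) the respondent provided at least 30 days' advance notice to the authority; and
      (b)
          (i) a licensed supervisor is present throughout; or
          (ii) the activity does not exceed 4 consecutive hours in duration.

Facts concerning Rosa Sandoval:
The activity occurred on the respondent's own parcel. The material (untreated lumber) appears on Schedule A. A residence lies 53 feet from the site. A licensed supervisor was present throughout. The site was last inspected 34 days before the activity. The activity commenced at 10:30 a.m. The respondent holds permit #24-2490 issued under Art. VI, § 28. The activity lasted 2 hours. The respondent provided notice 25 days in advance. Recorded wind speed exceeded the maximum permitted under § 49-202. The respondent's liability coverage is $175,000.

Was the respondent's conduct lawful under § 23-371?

No — unlawful.

(i) Schedule A material — satisfied.
(ii) own property — holds.
(a): T OR T → true.
(b) coverage ≥ $200,000 — fails.
(1): T AND F → false.
(i) site inspected — not satisfied.
(ii) not (holds permit) — fails.
(a): F OR F → false.
(b) start within hours — met.
So (2) is not satisfied (F AND T).
(i) no residence in 200 ft — not satisfied.
(ii) ≥30 days' notice — not satisfied.
(a): F OR F → false.
(i) supervisor present — met.
(ii) ≤ 4 hrs duration — holds.
So (b) is satisfied (T OR T).
So (3) is not satisfied (F AND T).
Overall = F OR F OR F = false.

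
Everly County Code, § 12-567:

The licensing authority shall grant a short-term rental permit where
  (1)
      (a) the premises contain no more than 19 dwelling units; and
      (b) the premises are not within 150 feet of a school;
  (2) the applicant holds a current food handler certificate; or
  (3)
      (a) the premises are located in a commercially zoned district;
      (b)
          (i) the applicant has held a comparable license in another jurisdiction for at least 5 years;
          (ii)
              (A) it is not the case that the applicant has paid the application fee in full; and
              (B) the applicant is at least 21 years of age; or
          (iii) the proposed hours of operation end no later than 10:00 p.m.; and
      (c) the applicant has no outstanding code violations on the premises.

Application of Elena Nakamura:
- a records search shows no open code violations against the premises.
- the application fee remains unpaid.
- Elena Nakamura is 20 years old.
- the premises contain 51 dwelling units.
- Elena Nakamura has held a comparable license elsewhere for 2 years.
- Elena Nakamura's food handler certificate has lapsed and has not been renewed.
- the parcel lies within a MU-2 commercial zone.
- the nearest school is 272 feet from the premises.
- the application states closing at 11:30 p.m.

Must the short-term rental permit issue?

(a) ≤ 19 units — not met.
(b) ≥150 ft from school — holds.
(1): F AND T → false.
(2) food handler cert. — not met.
(a) commercially zoned — met.
(i) prior license ≥ 5 yr — fails.
(A) not (fee paid) — holds.
(B) age ≥ 21 — not satisfied.
So (ii) is not satisfied (T AND F).
(iii) closes by 10 p.m. — not satisfied.
(b) = F OR F OR F = false.
(c) no code violations — met.
(3) = T AND F AND T = false.
Overall = F OR F OR F = false.

No — denied.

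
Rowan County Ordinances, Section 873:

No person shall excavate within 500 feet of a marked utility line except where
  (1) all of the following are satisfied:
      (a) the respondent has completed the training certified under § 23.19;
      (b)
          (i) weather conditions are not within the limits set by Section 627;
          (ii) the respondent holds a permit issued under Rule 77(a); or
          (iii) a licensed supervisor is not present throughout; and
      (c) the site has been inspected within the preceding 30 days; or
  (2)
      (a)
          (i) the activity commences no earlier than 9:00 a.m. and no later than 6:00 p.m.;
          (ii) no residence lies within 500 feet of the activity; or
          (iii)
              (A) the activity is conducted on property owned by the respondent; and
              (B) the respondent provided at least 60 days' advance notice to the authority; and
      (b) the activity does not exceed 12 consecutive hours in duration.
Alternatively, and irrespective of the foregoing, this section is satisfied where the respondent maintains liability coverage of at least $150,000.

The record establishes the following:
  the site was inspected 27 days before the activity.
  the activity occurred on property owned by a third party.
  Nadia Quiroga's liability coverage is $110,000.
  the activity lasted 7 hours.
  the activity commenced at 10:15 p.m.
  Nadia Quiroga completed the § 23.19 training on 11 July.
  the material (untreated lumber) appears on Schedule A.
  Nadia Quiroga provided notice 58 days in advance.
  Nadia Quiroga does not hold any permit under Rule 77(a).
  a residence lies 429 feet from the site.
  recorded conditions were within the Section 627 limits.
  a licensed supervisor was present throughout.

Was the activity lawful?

No — unlawful.

(a) training certified — satisfied.
(i) not (weather ok) — not met.
(ii) holds permit — fails.
(iii) not (supervisor present) — not satisfied.
So (b) is not satisfied (F OR F OR F).
(c) site inspected — holds.
(1) = T AND F AND T = false.
(i) start within hours — fails.
(ii) no residence in 500 ft — fails.
(A) own property — fails.
(B) ≥60 days' notice — fails.
(iii): F AND F → false.
(a) = F OR F OR F = false.
(b) ≤ 12 hrs duration — holds.
(2): F AND T → false.
Overall: F OR F → false.
Exception (coverage ≥ $150,000) — not satisfied.
Result: main false OR exception false → false.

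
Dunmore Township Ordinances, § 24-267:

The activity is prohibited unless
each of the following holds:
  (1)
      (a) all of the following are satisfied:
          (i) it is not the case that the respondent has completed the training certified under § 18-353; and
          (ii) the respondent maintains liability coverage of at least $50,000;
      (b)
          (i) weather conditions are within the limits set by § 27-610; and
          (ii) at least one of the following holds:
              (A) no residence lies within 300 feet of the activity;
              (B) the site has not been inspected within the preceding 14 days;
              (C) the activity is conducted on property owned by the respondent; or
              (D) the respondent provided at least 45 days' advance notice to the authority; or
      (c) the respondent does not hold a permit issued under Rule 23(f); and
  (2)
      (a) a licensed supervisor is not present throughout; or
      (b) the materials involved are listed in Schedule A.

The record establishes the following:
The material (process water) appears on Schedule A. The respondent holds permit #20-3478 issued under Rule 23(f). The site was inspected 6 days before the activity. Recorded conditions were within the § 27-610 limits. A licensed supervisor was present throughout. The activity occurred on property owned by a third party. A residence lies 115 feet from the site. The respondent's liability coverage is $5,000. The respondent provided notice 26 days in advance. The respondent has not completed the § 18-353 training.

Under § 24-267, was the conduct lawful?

No — unlawful.

(i) not (training certified) — holds.
(ii) coverage ≥ $50,000 — not satisfied.
So (a) is not satisfied (T AND F).
(i) weather ok — met.
(A) no residence in 300 ft — not met.
(B) not (site inspected) — not satisfied.
(C) own property — not met.
(D) ≥45 days' notice — not satisfied.
(ii) = F OR F OR F OR F = false.
(b): T AND F → false.
(c) not (holds permit) — not satisfied.
(1): F OR F OR F → false.
(a) not (supervisor present) — not met.
(b) Schedule A material — met.
So (2) is satisfied (F OR T).
Overall = F AND T = false.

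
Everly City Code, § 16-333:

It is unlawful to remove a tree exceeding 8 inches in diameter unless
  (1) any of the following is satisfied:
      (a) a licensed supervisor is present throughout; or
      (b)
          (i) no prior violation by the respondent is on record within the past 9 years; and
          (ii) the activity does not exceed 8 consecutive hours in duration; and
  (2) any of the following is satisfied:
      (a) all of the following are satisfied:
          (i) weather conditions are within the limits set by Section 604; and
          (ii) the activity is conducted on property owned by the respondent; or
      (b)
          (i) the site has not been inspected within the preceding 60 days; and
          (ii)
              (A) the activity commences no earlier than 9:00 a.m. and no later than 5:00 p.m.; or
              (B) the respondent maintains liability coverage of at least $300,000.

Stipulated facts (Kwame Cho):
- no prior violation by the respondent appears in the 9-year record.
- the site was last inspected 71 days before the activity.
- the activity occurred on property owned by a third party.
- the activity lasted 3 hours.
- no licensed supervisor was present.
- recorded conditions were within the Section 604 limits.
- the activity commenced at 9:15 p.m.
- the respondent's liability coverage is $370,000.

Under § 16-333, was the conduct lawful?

(a) supervisor present — not satisfied.
(i) no prior violation — satisfied.
(ii) ≤ 8 hrs duration — met.
(b) = T AND T = true.
So (1) is satisfied (F OR T).
(i) weather ok — holds.
(ii) own property — not satisfied.
(a): T AND F → false.
(i) not (site inspected) — met.
(A) start within hours — fails.
(B) coverage ≥ $300,000 — satisfied.
So (ii) is satisfied (F OR T).
So (b) is satisfied (T AND T).
So (2) is satisfied (F OR T).
So Overall is satisfied (T AND T).

Yes — lawful.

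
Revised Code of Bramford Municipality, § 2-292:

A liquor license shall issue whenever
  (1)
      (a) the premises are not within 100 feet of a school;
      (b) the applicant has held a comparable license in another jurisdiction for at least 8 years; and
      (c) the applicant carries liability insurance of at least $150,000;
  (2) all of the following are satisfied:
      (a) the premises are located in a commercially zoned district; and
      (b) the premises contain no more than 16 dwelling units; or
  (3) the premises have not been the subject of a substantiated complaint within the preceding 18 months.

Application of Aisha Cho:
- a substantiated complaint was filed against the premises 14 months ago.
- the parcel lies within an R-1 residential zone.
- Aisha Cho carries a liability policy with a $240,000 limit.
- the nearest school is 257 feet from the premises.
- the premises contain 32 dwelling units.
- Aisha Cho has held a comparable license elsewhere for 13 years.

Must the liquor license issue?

Yes — granted.

(a) ≥100 ft from school — satisfied.
(b) prior license ≥ 8 yr — holds.
(c) insurance ≥ $150,000 — satisfied.
(1) = T AND T AND T = true.
(a) commercially zoned — fails.
(b) ≤ 16 units — not met.
(2): F AND F → false.
(3) no complaint in 18 mo. — not satisfied.
So Overall is satisfied (T OR F OR F).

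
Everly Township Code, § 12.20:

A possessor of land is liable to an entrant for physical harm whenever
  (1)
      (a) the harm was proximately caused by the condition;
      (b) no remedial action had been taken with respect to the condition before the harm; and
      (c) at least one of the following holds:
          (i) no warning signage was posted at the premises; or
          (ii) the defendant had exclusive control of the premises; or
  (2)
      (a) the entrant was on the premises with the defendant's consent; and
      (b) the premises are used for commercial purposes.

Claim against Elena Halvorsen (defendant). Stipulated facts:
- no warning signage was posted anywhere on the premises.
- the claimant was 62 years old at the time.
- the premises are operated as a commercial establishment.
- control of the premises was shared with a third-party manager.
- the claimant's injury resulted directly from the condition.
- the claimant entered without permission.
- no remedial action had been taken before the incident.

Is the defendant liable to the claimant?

Yes — liable.

(a) proximate cause — holds.
(b) no remedial action — satisfied.
(i) no signage posted — met.
(ii) exclusive control — not satisfied.
So (c) is satisfied (T OR F).
(1) = T AND T AND T = true.
(a) consent to enter — not satisfied.
(b) commercial use — met.
So (2) is not satisfied (F AND T).
Overall = T OR F = true.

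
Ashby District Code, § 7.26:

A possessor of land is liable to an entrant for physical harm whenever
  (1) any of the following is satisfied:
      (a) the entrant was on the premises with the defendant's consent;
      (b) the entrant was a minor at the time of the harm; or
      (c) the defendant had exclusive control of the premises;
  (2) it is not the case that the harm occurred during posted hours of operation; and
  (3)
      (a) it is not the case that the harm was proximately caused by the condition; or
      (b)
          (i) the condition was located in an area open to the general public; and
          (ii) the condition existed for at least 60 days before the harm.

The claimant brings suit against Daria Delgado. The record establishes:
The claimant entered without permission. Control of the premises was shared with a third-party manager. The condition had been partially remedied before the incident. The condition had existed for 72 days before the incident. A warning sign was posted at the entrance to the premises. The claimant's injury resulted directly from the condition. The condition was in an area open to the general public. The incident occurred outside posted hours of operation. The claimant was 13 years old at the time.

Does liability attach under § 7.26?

Yes — liable.

(a) consent to enter — not satisfied.
(b) entrant a minor — satisfied.
(c) exclusive control — fails.
So (1) is satisfied (F OR T OR F).
(2) not (during posted hours) — holds.
(a) not (proximate cause) — fails.
(i) public area — holds.
(ii) condition ≥60 days old — met.
(b) = T AND T = true.
So (3) is satisfied (F OR T).
Overall: T AND T AND T → true.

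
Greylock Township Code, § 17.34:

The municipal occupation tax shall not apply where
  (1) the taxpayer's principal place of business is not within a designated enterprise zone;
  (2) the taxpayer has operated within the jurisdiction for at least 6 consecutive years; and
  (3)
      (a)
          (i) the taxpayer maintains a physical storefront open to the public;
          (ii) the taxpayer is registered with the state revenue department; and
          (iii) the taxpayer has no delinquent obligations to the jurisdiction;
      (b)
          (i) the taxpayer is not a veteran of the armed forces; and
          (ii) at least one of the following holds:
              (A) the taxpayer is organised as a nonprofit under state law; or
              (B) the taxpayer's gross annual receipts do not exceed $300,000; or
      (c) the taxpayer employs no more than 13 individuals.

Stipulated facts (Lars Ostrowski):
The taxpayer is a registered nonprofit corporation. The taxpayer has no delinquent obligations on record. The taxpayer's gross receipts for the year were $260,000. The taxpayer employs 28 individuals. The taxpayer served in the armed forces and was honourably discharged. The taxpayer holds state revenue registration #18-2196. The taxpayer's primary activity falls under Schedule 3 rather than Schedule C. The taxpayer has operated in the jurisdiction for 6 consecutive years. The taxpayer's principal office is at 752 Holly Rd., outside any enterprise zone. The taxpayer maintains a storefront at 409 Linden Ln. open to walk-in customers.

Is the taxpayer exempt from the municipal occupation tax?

(1) not (in enterprise zone) — satisfied.
(2) ≥ 6 yrs in jurisdiction — holds.
(i) has storefront — holds.
(ii) state-registered — satisfied.
(iii) no delinquency — holds.
(a): T AND T AND T → true.
(i) not (veteran) — not satisfied.
(A) nonprofit — met.
(B) receipts ≤ $300,000 — holds.
(ii): T OR T → true.
(b): F AND T → false.
(c) ≤ 13 employees — fails.
(3): T OR F OR F → true.
So Overall is satisfied (T AND T AND T).

Yes — exempt.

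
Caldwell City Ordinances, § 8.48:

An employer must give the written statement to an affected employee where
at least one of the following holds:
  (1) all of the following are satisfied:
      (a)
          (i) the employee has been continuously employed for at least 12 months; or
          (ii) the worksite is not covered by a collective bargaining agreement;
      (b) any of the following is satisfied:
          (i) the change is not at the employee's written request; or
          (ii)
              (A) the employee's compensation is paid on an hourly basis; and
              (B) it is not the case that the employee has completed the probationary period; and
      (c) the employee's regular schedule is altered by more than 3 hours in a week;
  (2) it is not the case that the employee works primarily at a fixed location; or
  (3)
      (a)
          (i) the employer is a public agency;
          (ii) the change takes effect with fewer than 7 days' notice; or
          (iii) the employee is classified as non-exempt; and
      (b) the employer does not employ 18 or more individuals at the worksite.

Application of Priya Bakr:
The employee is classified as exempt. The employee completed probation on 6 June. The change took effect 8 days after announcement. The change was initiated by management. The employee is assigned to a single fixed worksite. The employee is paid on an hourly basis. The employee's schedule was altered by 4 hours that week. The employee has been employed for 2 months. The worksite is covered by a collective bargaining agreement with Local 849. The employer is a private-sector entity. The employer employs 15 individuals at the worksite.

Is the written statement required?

(i) tenure ≥ 12 mo. — not satisfied.
(ii) no CBA — not satisfied.
So (a) is not satisfied (F OR F).
(i) not employee-requested — met.
(A) hourly-paid — satisfied.
(B) not (past probation) — not met.
(ii) = T AND F = false.
So (b) is satisfied (T OR F).
(c) schedule shift > 3h — holds.
(1): F AND T AND T → false.
(2) not (fixed location) — not satisfied.
(i) public agency — not met.
(ii) < 7 days' notice — not satisfied.
(iii) non-exempt — not satisfied.
So (a) is not satisfied (F OR F OR F).
(b) not (≥ 18 at site) — satisfied.
(3) = F AND T = false.
Overall = F OR F OR F = false.

No — not required.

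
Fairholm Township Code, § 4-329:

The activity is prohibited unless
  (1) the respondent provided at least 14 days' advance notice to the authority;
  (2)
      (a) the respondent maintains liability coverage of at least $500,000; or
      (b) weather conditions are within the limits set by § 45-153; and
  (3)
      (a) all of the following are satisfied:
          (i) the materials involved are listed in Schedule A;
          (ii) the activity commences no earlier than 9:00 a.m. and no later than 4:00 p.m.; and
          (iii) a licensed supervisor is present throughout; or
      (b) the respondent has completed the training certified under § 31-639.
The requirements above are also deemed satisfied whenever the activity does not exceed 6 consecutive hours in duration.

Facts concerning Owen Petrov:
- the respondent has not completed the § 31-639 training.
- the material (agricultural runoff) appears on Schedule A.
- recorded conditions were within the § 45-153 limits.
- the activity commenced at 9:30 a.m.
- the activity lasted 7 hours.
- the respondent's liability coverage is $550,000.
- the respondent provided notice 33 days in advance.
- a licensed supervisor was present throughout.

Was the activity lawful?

(1) ≥14 days' notice — satisfied.
(a) coverage ≥ $500,000 — satisfied.
(b) weather ok — satisfied.
So (2) is satisfied (T OR T).
(i) Schedule A material — satisfied.
(ii) start within hours — met.
(iii) supervisor present — met.
So (a) is satisfied (T AND T AND T).
(b) training certified — not satisfied.
(3): T OR F → true.
So Overall is satisfied (T AND T AND T).
Exception (≤ 6 hrs duration) — not satisfied.
Result: main true OR exception false → true.

Yes — lawful.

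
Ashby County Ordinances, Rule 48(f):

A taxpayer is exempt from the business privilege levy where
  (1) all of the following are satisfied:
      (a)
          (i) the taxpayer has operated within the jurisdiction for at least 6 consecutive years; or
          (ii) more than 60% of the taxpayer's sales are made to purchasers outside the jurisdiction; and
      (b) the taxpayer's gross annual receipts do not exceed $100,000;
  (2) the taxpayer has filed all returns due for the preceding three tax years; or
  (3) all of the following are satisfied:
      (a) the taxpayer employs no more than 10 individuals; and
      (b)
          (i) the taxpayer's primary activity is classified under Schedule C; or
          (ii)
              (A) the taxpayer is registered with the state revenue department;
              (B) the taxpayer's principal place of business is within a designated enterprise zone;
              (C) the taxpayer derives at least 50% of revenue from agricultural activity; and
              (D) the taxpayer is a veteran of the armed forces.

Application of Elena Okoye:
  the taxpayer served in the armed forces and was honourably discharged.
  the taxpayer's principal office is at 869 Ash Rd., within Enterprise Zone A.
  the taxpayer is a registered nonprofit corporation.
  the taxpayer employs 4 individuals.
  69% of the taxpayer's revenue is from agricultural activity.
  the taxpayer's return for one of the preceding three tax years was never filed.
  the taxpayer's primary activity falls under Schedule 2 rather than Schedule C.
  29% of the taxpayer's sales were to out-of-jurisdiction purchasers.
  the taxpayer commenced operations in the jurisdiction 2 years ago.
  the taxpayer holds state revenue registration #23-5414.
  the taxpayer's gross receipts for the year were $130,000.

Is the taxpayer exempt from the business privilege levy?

Yes — exempt.

(i) ≥ 6 yrs in jurisdiction — fails.
(ii) >60% out-of-jur. sales — fails.
So (a) is not satisfied (F OR F).
(b) receipts ≤ $100,000 — not met.
(1) = F AND F = false.
(2) returns current — fails.
(a) ≤ 10 employees — met.
(i) Schedule C activity — not satisfied.
(A) state-registered — holds.
(B) in enterprise zone — holds.
(C) ≥50% agricultural — holds.
(D) veteran — satisfied.
So (ii) is satisfied (T AND T AND T AND T).
(b): F OR T → true.
(3) = T AND T = true.
So Overall is satisfied (F OR F OR T).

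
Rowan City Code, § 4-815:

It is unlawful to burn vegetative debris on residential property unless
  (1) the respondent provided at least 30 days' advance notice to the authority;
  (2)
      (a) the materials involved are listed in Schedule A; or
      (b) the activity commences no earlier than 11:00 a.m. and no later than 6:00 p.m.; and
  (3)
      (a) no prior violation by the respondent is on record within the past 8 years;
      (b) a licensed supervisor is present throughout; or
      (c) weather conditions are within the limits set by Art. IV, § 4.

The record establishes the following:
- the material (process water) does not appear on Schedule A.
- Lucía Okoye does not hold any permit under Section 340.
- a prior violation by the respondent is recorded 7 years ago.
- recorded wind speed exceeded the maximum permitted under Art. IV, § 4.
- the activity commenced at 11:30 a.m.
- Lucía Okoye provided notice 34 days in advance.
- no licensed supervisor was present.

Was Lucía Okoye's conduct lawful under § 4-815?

No — unlawful.

(1) ≥30 days' notice — holds.
(a) Schedule A material — fails.
(b) start within hours — met.
So (2) is satisfied (F OR T).
(a) no prior violation — fails.
(b) supervisor present — not satisfied.
(c) weather ok — not met.
(3) = F OR F OR F = false.
So Overall is not satisfied (T AND T AND F).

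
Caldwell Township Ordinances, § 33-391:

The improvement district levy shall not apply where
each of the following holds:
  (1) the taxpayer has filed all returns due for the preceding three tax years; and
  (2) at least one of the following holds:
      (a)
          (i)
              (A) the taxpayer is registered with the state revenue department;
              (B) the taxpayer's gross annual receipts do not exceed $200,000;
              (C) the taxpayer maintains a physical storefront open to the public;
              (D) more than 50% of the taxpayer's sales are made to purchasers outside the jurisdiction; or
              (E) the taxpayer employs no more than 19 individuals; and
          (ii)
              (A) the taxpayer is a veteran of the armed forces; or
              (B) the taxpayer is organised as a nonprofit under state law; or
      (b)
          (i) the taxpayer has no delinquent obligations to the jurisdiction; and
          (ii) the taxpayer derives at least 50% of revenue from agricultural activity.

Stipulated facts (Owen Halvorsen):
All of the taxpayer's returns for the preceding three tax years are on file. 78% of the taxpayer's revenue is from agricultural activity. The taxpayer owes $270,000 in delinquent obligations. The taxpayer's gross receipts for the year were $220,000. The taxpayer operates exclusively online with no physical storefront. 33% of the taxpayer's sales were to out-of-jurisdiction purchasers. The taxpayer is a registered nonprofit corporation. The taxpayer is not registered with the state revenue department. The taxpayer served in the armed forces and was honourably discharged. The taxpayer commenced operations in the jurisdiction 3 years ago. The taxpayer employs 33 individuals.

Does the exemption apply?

(1) returns current — satisfied.
(A) state-registered — fails.
(B) receipts ≤ $200,000 — fails.
(C) has storefront — fails.
(D) >50% out-of-jur. sales — not satisfied.
(E) ≤ 19 employees — not met.
(i) = F OR F OR F OR F OR F = false.
(A) veteran — met.
(B) nonprofit — met.
So (ii) is satisfied (T OR T).
So (a) is not satisfied (F AND T).
(i) no delinquency — fails.
(ii) ≥50% agricultural — holds.
(b) = F AND T = false.
(2) = F OR F = false.
Overall = T AND F = false.

No — not exempt.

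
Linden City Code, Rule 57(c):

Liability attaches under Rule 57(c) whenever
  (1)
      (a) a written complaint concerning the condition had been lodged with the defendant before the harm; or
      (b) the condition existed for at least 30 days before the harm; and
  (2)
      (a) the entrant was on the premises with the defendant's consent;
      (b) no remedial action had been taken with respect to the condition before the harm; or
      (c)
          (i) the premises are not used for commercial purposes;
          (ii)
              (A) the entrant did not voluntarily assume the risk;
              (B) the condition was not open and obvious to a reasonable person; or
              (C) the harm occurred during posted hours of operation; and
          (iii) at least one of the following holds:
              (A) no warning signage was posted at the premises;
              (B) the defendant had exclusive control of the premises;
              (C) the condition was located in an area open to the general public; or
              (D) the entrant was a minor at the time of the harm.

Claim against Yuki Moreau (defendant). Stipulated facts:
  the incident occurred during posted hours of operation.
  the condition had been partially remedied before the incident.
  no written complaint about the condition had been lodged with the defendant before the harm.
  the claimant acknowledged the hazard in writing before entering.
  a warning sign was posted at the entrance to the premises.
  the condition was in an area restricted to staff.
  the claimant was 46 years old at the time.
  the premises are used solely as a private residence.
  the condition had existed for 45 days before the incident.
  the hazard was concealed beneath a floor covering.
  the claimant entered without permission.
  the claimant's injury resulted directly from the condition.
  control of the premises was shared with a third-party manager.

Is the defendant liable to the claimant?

(a) complaint lodged — fails.
(b) condition ≥30 days old — satisfied.
(1): F OR T → true.
(a) consent to enter — fails.
(b) no remedial action — not met.
(i) not (commercial use) — met.
(A) no assumed risk — not satisfied.
(B) not open/obvious — met.
(C) during posted hours — met.
So (ii) is satisfied (F OR T OR T).
(A) no signage posted — not met.
(B) exclusive control — not met.
(C) public area — not met.
(D) entrant a minor — fails.
So (iii) is not satisfied (F OR F OR F OR F).
(c): T AND T AND F → false.
(2): F OR F OR F → false.
Overall: T AND F → false.

No — not liable.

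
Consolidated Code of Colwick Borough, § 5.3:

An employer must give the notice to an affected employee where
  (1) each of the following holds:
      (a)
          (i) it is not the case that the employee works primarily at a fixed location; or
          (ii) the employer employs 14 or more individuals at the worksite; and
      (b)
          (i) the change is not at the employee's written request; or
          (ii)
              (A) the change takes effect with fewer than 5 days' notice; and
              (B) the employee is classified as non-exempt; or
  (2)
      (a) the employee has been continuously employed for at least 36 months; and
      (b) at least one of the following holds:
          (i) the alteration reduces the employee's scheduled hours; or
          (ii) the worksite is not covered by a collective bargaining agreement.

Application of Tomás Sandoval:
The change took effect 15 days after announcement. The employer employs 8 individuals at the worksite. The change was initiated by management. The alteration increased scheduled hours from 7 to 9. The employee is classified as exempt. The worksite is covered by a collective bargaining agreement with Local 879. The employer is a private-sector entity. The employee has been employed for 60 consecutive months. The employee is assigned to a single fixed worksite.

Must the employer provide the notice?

(i) not (fixed location) — not satisfied.
(ii) ≥ 14 at site — not met.
(a): F OR F → false.
(i) not employee-requested — satisfied.
(A) < 5 days' notice — not met.
(B) non-exempt — not satisfied.
(ii) = F AND F = false.
So (b) is satisfied (T OR F).
(1): F AND T → false.
(a) tenure ≥ 36 mo. — met.
(i) hours reduced — not satisfied.
(ii) no CBA — not satisfied.
So (b) is not satisfied (F OR F).
So (2) is not satisfied (T AND F).
So Overall is not satisfied (F OR F).

No — not required.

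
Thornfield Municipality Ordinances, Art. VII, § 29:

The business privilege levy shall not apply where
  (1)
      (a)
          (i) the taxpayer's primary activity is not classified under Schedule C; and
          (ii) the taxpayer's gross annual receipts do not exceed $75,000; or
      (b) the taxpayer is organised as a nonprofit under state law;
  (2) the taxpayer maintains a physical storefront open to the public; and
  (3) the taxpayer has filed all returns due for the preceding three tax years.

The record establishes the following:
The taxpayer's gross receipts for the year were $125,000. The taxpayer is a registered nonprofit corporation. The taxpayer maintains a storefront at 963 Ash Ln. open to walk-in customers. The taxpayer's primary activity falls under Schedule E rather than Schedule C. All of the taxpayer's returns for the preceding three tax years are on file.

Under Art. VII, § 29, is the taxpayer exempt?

(i) not (Schedule C activity) — met.
(ii) receipts ≤ $75,000 — fails.
So (a) is not satisfied (T AND F).
(b) nonprofit — satisfied.
So (1) is satisfied (F OR T).
(2) has storefront — satisfied.
(3) returns current — met.
So Overall is satisfied (T AND T AND T).

Yes — exempt.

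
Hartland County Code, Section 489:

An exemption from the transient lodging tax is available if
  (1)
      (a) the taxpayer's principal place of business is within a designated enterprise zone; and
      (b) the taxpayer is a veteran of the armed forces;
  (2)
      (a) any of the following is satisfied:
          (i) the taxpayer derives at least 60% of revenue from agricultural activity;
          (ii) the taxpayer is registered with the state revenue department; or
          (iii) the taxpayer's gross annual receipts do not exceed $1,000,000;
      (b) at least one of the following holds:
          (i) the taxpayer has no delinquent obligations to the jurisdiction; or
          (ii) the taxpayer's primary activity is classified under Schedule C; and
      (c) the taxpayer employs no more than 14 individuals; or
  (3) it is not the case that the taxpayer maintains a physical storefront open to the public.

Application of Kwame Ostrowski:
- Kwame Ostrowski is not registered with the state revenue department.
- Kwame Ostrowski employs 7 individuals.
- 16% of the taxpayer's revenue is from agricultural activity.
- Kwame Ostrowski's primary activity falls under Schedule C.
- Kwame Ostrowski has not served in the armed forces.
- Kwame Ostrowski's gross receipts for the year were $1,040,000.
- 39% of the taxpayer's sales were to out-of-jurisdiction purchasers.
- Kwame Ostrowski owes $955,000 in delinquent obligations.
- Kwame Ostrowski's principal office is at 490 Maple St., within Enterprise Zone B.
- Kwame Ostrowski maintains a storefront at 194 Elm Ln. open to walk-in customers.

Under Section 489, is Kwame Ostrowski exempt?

(a) in enterprise zone — satisfied.
(b) veteran — not met.
So (1) is not satisfied (T AND F).
(i) ≥60% agricultural — not satisfied.
(ii) state-registered — not satisfied.
(iii) receipts ≤ $1,000,000 — fails.
(a): F OR F OR F → false.
(i) no delinquency — fails.
(ii) Schedule C activity — satisfied.
So (b) is satisfied (F OR T).
(c) ≤ 14 employees — holds.
So (2) is not satisfied (F AND T AND T).
(3) not (has storefront) — not met.
So Overall is not satisfied (F OR F OR F).

No — not exempt.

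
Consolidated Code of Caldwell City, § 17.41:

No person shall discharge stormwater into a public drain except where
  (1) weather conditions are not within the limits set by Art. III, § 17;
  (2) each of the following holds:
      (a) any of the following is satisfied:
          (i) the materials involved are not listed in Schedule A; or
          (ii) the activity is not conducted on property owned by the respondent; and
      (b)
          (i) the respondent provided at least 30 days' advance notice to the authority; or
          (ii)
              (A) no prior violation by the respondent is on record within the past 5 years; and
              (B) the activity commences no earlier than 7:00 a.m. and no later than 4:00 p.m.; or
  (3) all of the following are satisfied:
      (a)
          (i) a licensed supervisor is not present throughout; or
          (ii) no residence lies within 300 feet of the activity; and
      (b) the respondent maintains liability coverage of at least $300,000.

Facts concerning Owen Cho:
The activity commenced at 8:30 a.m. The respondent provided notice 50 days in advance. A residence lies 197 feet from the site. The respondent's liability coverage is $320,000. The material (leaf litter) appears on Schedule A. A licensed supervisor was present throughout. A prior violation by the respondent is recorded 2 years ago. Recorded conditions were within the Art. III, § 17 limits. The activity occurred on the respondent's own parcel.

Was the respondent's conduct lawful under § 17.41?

No — unlawful.

(1) not (weather ok) — fails.
(i) not (Schedule A material) — not satisfied.
(ii) not (own property) — fails.
(a): F OR F → false.
(i) ≥30 days' notice — met.
(A) no prior violation — not met.
(B) start within hours — met.
(ii) = F AND T = false.
So (b) is satisfied (T OR F).
So (2) is not satisfied (F AND T).
(i) not (supervisor present) — fails.
(ii) no residence in 300 ft — not satisfied.
(a) = F OR F = false.
(b) coverage ≥ $300,000 — holds.
(3) = F AND T = false.
So Overall is not satisfied (F OR F OR F).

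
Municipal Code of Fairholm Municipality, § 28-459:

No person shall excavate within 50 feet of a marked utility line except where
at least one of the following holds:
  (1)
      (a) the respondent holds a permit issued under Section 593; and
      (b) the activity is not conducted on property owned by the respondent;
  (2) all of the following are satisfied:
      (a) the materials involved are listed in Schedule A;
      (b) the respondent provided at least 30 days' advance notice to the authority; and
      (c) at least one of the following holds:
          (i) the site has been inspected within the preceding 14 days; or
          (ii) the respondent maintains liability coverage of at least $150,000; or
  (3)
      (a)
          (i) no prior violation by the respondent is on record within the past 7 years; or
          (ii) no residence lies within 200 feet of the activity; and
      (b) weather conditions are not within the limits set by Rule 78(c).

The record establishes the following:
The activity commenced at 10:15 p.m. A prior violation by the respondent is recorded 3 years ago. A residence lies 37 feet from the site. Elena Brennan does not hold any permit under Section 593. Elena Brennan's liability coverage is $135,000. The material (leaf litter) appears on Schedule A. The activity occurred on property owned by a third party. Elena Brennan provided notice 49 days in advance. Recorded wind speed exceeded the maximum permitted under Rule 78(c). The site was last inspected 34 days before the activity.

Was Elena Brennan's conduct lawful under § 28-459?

No — unlawful.

(a) holds permit — not satisfied.
(b) not (own property) — satisfied.
(1): F AND T → false.
(a) Schedule A material — met.
(b) ≥30 days' notice — met.
(i) site inspected — not satisfied.
(ii) coverage ≥ $150,000 — not satisfied.
(c) = F OR F = false.
(2) = T AND T AND F = false.
(i) no prior violation — fails.
(ii) no residence in 200 ft — fails.
So (a) is not satisfied (F OR F).
(b) not (weather ok) — satisfied.
So (3) is not satisfied (F AND T).
So Overall is not satisfied (F OR F OR F).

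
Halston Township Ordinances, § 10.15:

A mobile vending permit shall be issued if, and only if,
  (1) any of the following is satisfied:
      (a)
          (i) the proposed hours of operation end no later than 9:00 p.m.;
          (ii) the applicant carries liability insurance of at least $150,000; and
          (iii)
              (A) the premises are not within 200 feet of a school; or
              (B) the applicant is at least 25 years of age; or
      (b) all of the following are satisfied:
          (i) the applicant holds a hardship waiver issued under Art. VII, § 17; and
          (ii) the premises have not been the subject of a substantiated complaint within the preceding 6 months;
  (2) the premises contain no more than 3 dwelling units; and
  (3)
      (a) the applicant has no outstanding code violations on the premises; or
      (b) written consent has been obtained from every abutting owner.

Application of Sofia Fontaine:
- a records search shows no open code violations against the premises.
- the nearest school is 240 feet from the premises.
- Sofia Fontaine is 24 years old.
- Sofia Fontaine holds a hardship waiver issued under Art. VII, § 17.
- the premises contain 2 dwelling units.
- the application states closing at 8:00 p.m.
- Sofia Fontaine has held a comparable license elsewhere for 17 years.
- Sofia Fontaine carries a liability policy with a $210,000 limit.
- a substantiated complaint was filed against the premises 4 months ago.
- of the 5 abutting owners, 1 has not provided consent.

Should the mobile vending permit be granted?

(i) closes by 9 p.m. — holds.
(ii) insurance ≥ $150,000 — met.
(A) ≥200 ft from school — satisfied.
(B) age ≥ 25 — not satisfied.
(iii) = T OR F = true.
So (a) is satisfied (T AND T AND T).
(i) hardship waiver — met.
(ii) no complaint in 6 mo. — not met.
(b): T AND F → false.
(1): T OR F → true.
(2) ≤ 3 units — met.
(a) no code violations — satisfied.
(b) all abutters consent — fails.
(3): T OR F → true.
Overall: T AND T AND T → true.

Yes — granted.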